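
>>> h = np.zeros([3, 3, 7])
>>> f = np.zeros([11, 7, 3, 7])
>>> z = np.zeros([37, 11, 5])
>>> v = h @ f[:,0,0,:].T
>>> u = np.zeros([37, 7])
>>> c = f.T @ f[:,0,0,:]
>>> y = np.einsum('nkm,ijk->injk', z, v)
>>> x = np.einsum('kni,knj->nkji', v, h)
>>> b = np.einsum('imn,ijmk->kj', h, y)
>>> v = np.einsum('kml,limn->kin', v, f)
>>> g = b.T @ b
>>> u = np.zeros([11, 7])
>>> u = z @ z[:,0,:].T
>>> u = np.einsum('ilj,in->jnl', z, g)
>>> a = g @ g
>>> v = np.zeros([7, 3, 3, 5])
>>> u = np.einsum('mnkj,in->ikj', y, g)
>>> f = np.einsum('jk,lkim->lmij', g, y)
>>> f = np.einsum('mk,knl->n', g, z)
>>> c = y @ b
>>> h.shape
(3, 3, 7)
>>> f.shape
(11,)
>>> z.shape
(37, 11, 5)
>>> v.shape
(7, 3, 3, 5)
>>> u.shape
(37, 3, 11)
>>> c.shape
(3, 37, 3, 37)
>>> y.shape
(3, 37, 3, 11)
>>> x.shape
(3, 3, 7, 11)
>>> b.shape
(11, 37)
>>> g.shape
(37, 37)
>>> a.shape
(37, 37)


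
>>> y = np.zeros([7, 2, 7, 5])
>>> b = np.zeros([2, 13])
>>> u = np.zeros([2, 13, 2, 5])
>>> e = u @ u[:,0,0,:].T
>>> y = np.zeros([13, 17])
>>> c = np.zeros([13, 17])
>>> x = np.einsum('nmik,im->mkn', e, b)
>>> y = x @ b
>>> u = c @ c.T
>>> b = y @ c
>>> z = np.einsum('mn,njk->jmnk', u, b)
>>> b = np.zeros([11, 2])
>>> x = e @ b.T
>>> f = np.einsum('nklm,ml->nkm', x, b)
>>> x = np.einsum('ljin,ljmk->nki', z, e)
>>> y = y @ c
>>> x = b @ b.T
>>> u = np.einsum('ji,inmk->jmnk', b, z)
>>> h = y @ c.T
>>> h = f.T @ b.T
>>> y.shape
(13, 2, 17)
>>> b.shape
(11, 2)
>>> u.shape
(11, 13, 13, 17)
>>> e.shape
(2, 13, 2, 2)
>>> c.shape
(13, 17)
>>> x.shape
(11, 11)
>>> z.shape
(2, 13, 13, 17)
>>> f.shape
(2, 13, 11)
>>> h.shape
(11, 13, 11)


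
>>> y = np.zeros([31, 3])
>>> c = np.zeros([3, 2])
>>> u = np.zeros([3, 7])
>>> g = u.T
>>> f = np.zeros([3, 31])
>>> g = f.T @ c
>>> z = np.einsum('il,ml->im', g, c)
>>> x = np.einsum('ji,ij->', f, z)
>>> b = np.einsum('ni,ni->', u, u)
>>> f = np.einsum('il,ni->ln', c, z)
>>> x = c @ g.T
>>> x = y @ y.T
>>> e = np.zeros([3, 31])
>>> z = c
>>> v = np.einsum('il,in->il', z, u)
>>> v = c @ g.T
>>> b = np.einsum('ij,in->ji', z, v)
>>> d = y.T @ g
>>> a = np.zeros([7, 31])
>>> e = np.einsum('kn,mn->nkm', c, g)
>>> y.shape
(31, 3)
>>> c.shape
(3, 2)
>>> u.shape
(3, 7)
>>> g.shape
(31, 2)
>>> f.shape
(2, 31)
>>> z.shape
(3, 2)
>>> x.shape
(31, 31)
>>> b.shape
(2, 3)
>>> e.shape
(2, 3, 31)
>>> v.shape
(3, 31)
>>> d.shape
(3, 2)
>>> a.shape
(7, 31)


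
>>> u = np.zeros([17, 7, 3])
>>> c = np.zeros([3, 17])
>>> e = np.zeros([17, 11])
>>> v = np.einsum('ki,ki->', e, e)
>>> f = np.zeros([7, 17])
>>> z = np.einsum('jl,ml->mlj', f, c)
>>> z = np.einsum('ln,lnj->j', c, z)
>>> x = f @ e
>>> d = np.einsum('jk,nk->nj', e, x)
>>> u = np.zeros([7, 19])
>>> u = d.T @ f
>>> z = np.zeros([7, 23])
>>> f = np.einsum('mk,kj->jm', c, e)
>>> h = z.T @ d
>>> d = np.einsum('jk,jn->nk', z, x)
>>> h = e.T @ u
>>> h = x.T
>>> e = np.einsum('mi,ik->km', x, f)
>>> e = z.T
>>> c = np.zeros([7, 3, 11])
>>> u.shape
(17, 17)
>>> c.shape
(7, 3, 11)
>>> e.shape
(23, 7)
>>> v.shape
()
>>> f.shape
(11, 3)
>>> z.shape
(7, 23)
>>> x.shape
(7, 11)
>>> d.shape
(11, 23)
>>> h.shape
(11, 7)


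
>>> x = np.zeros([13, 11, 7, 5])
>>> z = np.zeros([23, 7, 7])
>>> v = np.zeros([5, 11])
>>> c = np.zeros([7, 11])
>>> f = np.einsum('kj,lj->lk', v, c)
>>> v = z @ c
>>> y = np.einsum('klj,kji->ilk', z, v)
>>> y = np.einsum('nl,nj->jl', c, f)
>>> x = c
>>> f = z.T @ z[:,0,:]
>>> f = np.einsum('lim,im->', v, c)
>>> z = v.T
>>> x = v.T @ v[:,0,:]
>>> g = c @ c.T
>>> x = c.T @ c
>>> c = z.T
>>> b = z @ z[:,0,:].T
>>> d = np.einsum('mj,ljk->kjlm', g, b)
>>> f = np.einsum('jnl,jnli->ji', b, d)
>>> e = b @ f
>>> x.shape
(11, 11)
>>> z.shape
(11, 7, 23)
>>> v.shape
(23, 7, 11)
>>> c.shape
(23, 7, 11)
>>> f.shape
(11, 7)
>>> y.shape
(5, 11)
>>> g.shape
(7, 7)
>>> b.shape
(11, 7, 11)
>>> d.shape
(11, 7, 11, 7)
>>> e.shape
(11, 7, 7)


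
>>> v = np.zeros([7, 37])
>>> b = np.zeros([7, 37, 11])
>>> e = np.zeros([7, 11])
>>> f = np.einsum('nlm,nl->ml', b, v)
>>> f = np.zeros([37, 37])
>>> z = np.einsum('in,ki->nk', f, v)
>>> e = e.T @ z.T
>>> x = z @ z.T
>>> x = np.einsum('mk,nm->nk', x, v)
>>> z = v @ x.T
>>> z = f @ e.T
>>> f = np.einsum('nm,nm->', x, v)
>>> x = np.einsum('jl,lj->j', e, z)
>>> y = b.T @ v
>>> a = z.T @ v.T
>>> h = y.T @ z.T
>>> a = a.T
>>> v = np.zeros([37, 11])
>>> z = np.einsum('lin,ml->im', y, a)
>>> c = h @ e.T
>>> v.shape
(37, 11)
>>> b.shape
(7, 37, 11)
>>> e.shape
(11, 37)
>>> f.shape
()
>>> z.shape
(37, 7)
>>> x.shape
(11,)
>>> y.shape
(11, 37, 37)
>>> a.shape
(7, 11)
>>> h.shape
(37, 37, 37)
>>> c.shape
(37, 37, 11)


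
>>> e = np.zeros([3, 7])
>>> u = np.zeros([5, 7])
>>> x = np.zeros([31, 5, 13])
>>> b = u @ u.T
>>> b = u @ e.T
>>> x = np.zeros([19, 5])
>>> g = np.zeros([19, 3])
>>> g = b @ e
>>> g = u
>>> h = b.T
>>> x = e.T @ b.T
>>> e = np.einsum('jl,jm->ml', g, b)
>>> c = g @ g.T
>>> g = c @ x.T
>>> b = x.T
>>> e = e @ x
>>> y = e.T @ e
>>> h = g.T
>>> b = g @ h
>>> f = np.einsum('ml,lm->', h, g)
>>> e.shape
(3, 5)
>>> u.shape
(5, 7)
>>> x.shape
(7, 5)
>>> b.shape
(5, 5)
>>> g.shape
(5, 7)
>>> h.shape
(7, 5)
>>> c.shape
(5, 5)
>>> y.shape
(5, 5)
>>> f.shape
()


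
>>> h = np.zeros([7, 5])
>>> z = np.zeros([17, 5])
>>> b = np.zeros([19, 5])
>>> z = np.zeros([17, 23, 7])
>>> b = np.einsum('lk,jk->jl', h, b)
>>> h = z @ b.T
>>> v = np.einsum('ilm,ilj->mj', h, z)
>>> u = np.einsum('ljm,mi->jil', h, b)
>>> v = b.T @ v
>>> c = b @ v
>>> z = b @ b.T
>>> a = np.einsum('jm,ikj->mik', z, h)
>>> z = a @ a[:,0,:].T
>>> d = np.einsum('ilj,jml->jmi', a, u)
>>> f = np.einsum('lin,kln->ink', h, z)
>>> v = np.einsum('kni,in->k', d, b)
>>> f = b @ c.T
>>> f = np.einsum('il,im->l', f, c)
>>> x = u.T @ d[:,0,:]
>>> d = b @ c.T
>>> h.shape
(17, 23, 19)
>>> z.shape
(19, 17, 19)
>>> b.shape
(19, 7)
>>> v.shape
(23,)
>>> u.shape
(23, 7, 17)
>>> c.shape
(19, 7)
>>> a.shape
(19, 17, 23)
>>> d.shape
(19, 19)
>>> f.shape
(19,)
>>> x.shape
(17, 7, 19)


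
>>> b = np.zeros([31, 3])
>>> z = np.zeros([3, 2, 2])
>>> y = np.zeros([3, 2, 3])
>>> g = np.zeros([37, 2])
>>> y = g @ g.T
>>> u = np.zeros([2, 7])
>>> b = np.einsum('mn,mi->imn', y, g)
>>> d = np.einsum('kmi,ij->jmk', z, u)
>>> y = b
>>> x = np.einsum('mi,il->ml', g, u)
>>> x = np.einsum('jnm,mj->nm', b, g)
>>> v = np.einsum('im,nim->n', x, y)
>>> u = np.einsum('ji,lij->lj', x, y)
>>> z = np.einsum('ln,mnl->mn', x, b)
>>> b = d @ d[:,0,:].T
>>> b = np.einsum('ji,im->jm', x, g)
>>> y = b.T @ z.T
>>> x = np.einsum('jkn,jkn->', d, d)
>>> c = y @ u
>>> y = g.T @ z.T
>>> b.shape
(37, 2)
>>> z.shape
(2, 37)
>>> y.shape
(2, 2)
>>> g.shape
(37, 2)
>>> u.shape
(2, 37)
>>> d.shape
(7, 2, 3)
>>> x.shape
()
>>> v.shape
(2,)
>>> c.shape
(2, 37)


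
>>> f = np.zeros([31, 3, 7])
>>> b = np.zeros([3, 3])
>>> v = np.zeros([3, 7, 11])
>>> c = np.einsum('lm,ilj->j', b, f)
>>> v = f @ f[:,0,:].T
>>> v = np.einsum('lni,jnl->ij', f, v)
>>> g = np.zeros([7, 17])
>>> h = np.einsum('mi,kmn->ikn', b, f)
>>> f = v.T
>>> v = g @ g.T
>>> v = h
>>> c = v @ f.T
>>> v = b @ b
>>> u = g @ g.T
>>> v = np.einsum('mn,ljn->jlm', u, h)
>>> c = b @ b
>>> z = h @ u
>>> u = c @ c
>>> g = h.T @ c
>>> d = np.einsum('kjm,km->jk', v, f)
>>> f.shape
(31, 7)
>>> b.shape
(3, 3)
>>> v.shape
(31, 3, 7)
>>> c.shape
(3, 3)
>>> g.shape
(7, 31, 3)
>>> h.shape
(3, 31, 7)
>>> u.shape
(3, 3)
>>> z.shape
(3, 31, 7)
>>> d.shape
(3, 31)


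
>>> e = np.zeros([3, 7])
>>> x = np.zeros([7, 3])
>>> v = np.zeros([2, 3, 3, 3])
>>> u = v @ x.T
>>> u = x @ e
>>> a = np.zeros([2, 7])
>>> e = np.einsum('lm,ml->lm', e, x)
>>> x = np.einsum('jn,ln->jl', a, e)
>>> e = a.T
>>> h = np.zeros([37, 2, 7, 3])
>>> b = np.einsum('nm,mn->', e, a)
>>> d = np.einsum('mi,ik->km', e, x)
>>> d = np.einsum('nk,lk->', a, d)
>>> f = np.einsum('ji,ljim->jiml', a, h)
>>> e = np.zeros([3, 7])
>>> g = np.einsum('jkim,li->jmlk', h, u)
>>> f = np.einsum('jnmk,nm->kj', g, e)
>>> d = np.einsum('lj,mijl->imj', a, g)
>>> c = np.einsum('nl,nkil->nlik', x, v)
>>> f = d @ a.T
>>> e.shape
(3, 7)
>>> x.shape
(2, 3)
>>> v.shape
(2, 3, 3, 3)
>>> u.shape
(7, 7)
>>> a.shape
(2, 7)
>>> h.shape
(37, 2, 7, 3)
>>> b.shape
()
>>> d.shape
(3, 37, 7)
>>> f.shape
(3, 37, 2)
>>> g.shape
(37, 3, 7, 2)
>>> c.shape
(2, 3, 3, 3)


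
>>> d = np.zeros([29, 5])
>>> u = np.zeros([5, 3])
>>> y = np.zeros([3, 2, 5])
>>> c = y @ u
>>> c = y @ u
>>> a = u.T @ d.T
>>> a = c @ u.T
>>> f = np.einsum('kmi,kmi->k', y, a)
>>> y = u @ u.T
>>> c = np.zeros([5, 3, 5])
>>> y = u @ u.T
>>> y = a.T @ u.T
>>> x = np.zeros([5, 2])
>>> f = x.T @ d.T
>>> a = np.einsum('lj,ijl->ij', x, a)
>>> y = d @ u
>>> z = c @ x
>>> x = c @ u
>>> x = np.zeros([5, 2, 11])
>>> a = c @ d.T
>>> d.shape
(29, 5)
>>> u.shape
(5, 3)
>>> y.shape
(29, 3)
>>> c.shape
(5, 3, 5)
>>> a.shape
(5, 3, 29)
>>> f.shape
(2, 29)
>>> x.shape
(5, 2, 11)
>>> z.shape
(5, 3, 2)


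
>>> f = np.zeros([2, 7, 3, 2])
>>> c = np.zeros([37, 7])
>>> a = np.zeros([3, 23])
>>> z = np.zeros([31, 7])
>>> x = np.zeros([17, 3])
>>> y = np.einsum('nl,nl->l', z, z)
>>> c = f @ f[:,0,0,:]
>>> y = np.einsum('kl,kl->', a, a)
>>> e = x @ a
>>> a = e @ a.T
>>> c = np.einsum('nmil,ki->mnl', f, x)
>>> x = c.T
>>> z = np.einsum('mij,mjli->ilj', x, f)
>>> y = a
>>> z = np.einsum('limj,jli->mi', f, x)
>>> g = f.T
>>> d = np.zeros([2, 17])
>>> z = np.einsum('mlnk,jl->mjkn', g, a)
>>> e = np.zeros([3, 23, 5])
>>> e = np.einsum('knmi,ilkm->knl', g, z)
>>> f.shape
(2, 7, 3, 2)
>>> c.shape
(7, 2, 2)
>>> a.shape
(17, 3)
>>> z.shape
(2, 17, 2, 7)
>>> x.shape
(2, 2, 7)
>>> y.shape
(17, 3)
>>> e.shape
(2, 3, 17)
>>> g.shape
(2, 3, 7, 2)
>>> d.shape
(2, 17)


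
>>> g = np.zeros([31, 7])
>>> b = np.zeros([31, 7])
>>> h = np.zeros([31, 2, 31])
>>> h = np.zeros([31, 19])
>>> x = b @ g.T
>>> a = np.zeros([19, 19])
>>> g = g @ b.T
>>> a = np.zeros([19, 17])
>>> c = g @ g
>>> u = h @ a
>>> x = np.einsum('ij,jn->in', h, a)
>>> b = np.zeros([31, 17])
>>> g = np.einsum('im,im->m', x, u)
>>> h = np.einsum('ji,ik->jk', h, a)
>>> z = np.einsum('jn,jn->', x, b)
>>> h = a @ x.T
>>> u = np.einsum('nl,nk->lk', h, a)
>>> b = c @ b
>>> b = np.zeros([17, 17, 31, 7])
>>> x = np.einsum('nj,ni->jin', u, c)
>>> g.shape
(17,)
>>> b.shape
(17, 17, 31, 7)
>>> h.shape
(19, 31)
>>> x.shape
(17, 31, 31)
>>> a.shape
(19, 17)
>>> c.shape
(31, 31)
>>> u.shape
(31, 17)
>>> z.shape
()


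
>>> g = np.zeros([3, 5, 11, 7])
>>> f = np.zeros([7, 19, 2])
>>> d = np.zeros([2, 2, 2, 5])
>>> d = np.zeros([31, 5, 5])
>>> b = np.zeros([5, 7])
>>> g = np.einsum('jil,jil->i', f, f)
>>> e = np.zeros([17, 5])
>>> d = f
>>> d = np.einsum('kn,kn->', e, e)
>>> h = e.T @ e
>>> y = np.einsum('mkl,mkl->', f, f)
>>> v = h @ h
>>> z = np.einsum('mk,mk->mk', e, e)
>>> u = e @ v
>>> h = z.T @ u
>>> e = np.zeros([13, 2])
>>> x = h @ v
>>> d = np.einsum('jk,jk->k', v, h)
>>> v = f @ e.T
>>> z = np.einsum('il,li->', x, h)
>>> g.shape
(19,)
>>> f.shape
(7, 19, 2)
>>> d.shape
(5,)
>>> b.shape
(5, 7)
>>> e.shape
(13, 2)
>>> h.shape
(5, 5)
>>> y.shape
()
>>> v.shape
(7, 19, 13)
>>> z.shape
()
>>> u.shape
(17, 5)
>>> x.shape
(5, 5)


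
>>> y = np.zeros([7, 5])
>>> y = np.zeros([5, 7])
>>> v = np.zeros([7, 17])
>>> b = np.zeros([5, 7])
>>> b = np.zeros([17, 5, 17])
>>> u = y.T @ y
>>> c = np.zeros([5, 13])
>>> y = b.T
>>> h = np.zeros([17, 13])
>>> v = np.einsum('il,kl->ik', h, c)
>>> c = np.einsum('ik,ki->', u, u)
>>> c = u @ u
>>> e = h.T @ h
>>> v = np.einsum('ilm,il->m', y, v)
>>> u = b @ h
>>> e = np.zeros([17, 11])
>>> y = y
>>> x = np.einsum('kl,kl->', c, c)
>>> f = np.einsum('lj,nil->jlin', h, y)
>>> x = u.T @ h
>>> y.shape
(17, 5, 17)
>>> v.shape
(17,)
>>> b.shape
(17, 5, 17)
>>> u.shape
(17, 5, 13)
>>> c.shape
(7, 7)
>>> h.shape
(17, 13)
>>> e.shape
(17, 11)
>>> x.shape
(13, 5, 13)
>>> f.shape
(13, 17, 5, 17)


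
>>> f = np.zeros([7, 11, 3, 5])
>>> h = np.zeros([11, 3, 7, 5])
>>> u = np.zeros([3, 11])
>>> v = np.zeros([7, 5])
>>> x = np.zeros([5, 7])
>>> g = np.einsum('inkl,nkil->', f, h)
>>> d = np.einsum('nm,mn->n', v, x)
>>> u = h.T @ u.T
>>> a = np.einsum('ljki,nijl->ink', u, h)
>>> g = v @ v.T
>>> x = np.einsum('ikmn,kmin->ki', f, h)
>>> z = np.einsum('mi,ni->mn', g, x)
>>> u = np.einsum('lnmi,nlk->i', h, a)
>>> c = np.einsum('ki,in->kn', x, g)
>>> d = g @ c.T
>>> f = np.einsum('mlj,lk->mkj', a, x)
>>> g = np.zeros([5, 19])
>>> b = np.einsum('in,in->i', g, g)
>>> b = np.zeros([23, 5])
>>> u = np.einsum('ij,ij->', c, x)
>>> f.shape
(3, 7, 3)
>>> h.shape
(11, 3, 7, 5)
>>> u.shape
()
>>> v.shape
(7, 5)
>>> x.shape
(11, 7)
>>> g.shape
(5, 19)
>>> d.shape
(7, 11)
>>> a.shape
(3, 11, 3)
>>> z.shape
(7, 11)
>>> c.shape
(11, 7)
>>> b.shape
(23, 5)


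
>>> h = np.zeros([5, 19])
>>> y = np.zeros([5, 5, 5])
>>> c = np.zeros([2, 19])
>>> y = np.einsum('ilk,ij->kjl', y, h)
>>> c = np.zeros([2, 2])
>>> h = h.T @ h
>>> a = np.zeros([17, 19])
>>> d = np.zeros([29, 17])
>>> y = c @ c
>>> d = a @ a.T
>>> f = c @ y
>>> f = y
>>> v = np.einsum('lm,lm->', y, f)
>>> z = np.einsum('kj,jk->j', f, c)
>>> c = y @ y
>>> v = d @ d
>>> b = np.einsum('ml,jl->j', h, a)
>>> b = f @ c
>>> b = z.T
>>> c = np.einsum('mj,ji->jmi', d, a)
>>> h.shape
(19, 19)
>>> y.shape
(2, 2)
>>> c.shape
(17, 17, 19)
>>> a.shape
(17, 19)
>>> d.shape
(17, 17)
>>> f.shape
(2, 2)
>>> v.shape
(17, 17)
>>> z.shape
(2,)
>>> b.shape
(2,)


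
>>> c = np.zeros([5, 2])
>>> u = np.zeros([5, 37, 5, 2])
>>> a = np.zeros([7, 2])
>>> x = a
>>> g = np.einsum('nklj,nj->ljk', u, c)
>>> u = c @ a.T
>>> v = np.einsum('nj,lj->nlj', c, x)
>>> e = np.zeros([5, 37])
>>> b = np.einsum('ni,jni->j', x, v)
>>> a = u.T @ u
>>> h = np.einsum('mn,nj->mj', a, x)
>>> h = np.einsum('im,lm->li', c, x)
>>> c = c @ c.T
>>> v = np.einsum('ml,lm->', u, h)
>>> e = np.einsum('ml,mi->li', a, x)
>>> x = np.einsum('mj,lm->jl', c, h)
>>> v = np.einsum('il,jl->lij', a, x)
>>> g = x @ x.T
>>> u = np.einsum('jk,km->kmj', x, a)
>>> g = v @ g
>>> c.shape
(5, 5)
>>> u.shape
(7, 7, 5)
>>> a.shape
(7, 7)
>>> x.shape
(5, 7)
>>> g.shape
(7, 7, 5)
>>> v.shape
(7, 7, 5)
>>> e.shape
(7, 2)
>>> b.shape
(5,)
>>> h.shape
(7, 5)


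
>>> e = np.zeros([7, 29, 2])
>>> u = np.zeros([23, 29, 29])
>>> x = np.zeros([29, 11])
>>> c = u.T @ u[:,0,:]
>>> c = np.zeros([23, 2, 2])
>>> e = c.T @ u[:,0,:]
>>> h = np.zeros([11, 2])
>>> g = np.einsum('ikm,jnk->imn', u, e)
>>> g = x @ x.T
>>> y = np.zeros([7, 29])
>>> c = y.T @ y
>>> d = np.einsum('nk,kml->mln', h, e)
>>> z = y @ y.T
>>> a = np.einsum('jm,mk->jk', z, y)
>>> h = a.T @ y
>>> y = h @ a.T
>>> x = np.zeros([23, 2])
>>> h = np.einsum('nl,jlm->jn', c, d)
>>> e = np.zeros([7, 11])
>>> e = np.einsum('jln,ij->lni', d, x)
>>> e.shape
(29, 11, 23)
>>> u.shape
(23, 29, 29)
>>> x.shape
(23, 2)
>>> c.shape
(29, 29)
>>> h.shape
(2, 29)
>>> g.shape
(29, 29)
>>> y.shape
(29, 7)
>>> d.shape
(2, 29, 11)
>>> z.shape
(7, 7)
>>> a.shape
(7, 29)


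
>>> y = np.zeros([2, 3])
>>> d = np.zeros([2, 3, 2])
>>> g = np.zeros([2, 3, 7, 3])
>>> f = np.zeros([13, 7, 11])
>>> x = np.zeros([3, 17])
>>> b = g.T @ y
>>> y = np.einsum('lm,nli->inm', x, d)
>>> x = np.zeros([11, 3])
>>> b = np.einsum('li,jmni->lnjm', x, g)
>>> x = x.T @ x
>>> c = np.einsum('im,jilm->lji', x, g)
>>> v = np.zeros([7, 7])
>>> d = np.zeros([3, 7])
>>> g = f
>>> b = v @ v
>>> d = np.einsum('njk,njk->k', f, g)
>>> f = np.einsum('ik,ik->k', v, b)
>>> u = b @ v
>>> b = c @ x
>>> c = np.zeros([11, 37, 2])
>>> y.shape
(2, 2, 17)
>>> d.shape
(11,)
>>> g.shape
(13, 7, 11)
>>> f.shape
(7,)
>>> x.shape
(3, 3)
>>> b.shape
(7, 2, 3)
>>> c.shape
(11, 37, 2)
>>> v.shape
(7, 7)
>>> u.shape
(7, 7)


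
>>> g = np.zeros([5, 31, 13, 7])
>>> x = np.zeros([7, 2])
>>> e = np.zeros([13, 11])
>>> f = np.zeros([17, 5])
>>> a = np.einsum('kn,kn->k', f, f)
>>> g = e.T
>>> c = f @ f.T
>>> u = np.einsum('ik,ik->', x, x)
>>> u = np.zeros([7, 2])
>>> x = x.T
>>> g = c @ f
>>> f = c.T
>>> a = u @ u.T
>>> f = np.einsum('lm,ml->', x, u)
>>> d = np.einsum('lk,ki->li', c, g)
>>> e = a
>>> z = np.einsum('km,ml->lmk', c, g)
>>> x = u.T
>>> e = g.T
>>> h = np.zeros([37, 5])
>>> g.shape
(17, 5)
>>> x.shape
(2, 7)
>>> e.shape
(5, 17)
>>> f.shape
()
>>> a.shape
(7, 7)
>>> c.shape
(17, 17)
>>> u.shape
(7, 2)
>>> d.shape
(17, 5)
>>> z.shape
(5, 17, 17)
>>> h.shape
(37, 5)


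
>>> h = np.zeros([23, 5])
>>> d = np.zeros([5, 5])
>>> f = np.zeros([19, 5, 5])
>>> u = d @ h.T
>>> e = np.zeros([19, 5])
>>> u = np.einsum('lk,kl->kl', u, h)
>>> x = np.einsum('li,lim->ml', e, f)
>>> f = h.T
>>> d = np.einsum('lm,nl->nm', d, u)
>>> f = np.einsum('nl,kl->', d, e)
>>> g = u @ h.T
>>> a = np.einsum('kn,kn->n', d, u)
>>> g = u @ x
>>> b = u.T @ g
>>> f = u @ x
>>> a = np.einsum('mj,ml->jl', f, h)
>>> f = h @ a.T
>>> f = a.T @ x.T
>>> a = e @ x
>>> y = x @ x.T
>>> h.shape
(23, 5)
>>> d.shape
(23, 5)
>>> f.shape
(5, 5)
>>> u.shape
(23, 5)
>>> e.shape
(19, 5)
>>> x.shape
(5, 19)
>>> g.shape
(23, 19)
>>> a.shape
(19, 19)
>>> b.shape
(5, 19)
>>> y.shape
(5, 5)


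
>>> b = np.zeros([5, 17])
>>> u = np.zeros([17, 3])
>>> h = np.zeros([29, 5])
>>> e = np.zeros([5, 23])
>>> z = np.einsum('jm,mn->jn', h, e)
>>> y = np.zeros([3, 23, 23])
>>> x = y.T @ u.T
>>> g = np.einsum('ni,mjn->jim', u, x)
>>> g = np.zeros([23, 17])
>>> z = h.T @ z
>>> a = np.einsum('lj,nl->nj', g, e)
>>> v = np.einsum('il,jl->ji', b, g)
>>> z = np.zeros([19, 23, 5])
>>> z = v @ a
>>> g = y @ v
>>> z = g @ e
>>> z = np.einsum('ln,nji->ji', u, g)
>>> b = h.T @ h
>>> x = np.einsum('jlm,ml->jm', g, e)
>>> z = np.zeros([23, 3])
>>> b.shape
(5, 5)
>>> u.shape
(17, 3)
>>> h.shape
(29, 5)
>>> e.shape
(5, 23)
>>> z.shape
(23, 3)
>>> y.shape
(3, 23, 23)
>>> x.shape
(3, 5)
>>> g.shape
(3, 23, 5)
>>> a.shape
(5, 17)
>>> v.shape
(23, 5)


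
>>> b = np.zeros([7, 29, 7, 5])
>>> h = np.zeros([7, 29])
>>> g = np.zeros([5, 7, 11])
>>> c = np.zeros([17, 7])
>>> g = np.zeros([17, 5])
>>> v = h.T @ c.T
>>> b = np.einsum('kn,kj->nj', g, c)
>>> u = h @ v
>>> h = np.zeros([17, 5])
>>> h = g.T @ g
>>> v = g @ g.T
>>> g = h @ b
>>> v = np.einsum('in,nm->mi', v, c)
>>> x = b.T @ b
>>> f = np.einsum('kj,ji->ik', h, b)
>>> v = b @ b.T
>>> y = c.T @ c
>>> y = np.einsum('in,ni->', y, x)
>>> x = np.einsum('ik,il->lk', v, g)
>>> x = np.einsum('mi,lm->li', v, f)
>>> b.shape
(5, 7)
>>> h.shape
(5, 5)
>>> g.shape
(5, 7)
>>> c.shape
(17, 7)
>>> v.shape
(5, 5)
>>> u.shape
(7, 17)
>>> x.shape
(7, 5)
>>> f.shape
(7, 5)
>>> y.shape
()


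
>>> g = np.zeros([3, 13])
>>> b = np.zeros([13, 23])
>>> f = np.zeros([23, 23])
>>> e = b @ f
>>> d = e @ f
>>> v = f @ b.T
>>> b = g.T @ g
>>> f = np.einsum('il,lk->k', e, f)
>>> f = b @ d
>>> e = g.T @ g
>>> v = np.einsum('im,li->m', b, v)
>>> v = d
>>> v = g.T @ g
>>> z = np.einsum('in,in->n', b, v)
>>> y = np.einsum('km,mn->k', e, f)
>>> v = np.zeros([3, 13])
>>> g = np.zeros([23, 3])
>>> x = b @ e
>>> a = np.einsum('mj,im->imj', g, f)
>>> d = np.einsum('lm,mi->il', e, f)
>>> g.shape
(23, 3)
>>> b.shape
(13, 13)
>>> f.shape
(13, 23)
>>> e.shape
(13, 13)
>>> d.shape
(23, 13)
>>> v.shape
(3, 13)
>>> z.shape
(13,)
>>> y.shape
(13,)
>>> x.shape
(13, 13)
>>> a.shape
(13, 23, 3)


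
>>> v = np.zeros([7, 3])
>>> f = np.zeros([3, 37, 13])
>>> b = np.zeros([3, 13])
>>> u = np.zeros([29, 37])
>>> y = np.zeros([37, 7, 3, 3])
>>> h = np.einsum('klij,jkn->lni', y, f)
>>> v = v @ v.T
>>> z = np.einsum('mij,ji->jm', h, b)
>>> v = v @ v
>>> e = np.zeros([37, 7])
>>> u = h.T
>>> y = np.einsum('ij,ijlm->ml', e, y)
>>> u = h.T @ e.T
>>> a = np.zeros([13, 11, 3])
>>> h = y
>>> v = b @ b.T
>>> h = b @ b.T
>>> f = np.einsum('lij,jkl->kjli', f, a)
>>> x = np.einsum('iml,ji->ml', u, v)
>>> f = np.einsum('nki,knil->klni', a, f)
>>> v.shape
(3, 3)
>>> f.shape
(11, 37, 13, 3)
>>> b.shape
(3, 13)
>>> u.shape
(3, 13, 37)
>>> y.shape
(3, 3)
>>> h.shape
(3, 3)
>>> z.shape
(3, 7)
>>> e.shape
(37, 7)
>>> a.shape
(13, 11, 3)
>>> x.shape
(13, 37)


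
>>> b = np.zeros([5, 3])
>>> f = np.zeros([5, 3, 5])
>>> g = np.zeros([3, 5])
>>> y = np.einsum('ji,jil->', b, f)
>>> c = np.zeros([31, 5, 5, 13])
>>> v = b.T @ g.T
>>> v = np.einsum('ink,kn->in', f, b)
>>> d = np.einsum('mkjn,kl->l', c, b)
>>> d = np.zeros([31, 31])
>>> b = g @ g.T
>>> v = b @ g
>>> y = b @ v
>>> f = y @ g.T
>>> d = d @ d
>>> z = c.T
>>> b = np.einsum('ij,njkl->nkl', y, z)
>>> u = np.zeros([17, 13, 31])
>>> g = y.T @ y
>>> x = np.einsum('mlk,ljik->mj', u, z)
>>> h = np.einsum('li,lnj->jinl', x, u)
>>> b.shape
(13, 5, 31)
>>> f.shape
(3, 3)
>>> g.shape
(5, 5)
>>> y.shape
(3, 5)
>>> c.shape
(31, 5, 5, 13)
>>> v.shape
(3, 5)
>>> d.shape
(31, 31)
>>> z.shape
(13, 5, 5, 31)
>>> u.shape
(17, 13, 31)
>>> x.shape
(17, 5)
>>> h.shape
(31, 5, 13, 17)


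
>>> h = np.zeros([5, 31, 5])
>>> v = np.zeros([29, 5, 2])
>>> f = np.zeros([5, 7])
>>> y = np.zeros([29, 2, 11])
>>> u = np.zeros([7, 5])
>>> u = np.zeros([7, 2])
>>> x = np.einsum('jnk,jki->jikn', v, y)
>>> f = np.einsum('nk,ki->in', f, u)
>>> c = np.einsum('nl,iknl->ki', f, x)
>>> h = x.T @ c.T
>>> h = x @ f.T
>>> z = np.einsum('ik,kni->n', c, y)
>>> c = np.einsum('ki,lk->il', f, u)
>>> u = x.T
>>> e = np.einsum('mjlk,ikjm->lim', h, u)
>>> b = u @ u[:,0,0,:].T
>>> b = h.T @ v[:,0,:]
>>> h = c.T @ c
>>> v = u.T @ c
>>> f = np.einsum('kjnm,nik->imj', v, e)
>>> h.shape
(7, 7)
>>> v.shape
(29, 11, 2, 7)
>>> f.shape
(5, 7, 11)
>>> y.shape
(29, 2, 11)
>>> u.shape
(5, 2, 11, 29)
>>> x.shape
(29, 11, 2, 5)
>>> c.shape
(5, 7)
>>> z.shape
(2,)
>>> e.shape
(2, 5, 29)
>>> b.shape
(2, 2, 11, 2)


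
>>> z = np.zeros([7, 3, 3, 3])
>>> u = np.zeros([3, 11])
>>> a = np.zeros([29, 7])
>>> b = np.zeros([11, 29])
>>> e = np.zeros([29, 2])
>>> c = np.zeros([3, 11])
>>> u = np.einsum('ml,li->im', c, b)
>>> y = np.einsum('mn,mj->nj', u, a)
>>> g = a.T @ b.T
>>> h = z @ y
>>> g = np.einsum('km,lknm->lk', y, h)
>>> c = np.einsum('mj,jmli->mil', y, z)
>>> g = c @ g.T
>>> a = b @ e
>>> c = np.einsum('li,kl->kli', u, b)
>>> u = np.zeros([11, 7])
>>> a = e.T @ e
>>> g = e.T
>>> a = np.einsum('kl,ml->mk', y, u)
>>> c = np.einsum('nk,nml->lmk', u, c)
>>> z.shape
(7, 3, 3, 3)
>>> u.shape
(11, 7)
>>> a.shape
(11, 3)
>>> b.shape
(11, 29)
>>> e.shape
(29, 2)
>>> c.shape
(3, 29, 7)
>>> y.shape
(3, 7)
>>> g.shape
(2, 29)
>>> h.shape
(7, 3, 3, 7)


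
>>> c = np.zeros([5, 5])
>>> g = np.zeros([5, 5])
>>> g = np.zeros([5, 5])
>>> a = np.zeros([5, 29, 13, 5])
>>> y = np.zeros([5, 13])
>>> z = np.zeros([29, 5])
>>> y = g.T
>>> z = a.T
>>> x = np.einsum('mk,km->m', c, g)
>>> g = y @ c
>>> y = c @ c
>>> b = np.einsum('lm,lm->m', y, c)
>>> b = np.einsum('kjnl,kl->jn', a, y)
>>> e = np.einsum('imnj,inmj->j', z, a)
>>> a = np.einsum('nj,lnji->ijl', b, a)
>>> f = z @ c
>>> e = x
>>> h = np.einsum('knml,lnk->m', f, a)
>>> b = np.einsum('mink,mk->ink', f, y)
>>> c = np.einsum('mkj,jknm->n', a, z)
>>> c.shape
(29,)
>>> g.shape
(5, 5)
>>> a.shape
(5, 13, 5)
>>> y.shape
(5, 5)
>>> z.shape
(5, 13, 29, 5)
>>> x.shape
(5,)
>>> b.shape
(13, 29, 5)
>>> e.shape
(5,)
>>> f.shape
(5, 13, 29, 5)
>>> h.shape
(29,)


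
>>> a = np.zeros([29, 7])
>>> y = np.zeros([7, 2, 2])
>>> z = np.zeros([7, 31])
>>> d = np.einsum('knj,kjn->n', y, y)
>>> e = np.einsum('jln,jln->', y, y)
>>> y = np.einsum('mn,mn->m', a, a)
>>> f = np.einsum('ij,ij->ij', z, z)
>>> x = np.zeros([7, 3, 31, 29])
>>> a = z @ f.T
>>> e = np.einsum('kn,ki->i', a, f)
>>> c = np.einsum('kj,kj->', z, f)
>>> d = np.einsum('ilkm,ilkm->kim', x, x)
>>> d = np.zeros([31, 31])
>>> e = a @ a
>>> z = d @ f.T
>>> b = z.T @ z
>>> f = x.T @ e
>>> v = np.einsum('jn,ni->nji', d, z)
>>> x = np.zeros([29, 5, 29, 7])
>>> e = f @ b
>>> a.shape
(7, 7)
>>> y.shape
(29,)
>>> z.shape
(31, 7)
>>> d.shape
(31, 31)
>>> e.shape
(29, 31, 3, 7)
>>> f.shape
(29, 31, 3, 7)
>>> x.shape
(29, 5, 29, 7)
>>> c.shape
()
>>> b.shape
(7, 7)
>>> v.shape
(31, 31, 7)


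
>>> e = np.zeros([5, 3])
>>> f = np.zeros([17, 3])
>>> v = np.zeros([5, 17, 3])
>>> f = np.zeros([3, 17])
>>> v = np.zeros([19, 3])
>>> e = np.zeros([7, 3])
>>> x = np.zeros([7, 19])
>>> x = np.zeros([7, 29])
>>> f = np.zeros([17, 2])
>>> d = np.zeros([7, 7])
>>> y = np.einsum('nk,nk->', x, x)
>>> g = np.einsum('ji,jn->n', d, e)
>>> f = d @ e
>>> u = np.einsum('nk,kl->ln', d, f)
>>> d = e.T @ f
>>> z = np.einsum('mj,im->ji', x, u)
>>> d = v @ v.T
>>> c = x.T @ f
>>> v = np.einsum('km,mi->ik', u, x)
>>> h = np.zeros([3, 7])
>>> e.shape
(7, 3)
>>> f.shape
(7, 3)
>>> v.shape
(29, 3)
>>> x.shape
(7, 29)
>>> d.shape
(19, 19)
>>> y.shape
()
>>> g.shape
(3,)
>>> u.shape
(3, 7)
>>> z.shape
(29, 3)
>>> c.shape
(29, 3)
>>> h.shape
(3, 7)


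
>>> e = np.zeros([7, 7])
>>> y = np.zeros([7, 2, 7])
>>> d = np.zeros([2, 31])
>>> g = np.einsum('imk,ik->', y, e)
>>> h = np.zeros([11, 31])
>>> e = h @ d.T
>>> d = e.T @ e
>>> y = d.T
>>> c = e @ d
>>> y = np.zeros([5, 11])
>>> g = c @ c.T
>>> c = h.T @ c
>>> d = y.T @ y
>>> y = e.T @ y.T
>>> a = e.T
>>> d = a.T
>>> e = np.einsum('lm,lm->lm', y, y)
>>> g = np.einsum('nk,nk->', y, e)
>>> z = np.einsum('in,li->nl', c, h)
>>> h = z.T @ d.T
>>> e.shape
(2, 5)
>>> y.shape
(2, 5)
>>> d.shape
(11, 2)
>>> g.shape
()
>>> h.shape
(11, 11)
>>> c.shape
(31, 2)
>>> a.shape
(2, 11)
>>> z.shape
(2, 11)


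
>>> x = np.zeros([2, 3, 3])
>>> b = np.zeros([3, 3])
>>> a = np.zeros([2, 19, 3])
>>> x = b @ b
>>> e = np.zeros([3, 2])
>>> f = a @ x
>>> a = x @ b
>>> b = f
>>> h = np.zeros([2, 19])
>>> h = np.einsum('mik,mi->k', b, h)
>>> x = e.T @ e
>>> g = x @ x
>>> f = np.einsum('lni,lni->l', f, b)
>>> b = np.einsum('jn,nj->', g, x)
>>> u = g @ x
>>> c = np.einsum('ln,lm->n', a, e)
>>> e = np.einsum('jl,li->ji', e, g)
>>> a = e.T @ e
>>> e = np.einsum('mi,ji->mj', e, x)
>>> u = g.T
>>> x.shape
(2, 2)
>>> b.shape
()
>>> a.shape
(2, 2)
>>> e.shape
(3, 2)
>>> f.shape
(2,)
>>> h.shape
(3,)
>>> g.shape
(2, 2)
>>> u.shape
(2, 2)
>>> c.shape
(3,)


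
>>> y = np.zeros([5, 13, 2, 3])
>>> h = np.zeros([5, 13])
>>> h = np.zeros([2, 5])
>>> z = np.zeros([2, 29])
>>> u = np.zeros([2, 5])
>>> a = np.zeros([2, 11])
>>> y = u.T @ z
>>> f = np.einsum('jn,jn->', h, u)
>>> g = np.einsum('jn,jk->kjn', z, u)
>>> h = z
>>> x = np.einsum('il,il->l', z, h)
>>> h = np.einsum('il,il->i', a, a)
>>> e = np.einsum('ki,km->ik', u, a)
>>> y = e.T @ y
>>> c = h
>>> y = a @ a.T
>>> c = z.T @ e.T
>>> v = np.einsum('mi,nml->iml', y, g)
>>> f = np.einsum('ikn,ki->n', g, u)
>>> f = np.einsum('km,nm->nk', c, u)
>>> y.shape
(2, 2)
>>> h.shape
(2,)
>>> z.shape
(2, 29)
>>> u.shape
(2, 5)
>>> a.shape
(2, 11)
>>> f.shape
(2, 29)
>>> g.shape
(5, 2, 29)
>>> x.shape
(29,)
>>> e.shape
(5, 2)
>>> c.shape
(29, 5)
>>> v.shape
(2, 2, 29)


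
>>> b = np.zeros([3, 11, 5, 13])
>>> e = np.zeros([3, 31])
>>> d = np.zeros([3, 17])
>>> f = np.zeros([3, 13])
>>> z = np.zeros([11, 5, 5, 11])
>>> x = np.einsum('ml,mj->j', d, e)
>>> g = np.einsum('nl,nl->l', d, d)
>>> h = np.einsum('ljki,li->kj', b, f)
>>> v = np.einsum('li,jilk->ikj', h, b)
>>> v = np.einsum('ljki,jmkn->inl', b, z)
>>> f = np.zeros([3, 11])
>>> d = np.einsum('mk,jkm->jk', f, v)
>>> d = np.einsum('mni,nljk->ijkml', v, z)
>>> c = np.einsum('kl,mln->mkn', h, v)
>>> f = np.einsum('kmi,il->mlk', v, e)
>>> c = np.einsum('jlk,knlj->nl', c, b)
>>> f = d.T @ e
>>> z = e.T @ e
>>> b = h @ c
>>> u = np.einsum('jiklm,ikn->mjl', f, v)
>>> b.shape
(5, 5)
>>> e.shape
(3, 31)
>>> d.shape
(3, 5, 11, 13, 5)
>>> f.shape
(5, 13, 11, 5, 31)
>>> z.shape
(31, 31)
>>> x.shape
(31,)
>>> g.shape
(17,)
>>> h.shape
(5, 11)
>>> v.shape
(13, 11, 3)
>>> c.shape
(11, 5)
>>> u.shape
(31, 5, 5)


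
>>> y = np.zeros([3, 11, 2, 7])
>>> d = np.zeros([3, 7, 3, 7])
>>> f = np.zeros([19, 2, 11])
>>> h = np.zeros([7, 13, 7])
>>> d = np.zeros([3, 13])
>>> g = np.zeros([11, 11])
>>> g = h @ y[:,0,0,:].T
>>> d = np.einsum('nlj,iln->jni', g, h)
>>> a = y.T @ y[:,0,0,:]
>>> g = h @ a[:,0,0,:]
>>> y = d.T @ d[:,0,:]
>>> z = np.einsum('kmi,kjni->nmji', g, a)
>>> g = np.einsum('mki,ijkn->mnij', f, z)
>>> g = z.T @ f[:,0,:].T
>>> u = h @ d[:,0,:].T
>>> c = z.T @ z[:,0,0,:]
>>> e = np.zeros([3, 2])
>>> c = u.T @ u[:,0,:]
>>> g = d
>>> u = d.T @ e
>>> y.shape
(7, 7, 7)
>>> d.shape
(3, 7, 7)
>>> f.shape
(19, 2, 11)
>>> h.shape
(7, 13, 7)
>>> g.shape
(3, 7, 7)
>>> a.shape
(7, 2, 11, 7)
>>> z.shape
(11, 13, 2, 7)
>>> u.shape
(7, 7, 2)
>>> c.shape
(3, 13, 3)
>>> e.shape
(3, 2)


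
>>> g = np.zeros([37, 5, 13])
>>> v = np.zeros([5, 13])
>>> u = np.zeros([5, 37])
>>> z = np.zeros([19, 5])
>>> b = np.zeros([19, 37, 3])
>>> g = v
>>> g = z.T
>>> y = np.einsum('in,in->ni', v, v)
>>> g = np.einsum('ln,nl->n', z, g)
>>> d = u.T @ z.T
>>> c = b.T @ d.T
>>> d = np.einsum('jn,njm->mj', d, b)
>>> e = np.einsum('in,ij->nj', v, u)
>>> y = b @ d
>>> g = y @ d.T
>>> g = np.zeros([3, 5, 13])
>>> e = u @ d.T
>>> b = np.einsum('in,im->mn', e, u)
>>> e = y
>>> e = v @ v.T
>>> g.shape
(3, 5, 13)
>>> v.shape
(5, 13)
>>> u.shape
(5, 37)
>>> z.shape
(19, 5)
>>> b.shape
(37, 3)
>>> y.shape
(19, 37, 37)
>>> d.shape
(3, 37)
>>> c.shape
(3, 37, 37)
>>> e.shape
(5, 5)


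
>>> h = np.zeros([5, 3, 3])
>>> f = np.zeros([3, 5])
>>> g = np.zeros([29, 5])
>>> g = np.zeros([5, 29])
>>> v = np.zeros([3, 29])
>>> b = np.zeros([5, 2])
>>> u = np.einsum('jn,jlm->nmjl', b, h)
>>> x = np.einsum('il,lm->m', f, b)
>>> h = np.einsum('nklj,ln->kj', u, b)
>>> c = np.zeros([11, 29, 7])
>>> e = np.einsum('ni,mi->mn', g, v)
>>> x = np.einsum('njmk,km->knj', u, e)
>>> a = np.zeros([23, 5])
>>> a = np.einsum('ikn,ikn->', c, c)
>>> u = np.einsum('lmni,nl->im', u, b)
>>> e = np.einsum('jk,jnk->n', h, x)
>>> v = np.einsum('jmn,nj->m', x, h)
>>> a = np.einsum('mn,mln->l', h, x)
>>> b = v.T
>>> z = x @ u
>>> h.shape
(3, 3)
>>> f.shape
(3, 5)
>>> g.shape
(5, 29)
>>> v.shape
(2,)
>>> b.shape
(2,)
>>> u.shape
(3, 3)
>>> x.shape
(3, 2, 3)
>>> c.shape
(11, 29, 7)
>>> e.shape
(2,)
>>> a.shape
(2,)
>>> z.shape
(3, 2, 3)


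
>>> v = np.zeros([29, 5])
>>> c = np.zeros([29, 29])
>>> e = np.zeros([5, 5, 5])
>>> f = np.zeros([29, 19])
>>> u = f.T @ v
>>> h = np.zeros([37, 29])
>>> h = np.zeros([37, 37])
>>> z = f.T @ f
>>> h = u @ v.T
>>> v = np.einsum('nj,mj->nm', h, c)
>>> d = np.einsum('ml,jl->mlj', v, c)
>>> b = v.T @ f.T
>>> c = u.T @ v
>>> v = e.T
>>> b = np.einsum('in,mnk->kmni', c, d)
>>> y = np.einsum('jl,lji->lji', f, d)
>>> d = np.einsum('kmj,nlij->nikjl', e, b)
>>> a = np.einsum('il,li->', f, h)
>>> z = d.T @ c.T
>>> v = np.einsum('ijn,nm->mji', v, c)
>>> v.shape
(29, 5, 5)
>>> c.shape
(5, 29)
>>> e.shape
(5, 5, 5)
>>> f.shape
(29, 19)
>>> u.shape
(19, 5)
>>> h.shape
(19, 29)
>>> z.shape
(19, 5, 5, 29, 5)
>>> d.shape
(29, 29, 5, 5, 19)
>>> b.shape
(29, 19, 29, 5)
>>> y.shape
(19, 29, 29)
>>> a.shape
()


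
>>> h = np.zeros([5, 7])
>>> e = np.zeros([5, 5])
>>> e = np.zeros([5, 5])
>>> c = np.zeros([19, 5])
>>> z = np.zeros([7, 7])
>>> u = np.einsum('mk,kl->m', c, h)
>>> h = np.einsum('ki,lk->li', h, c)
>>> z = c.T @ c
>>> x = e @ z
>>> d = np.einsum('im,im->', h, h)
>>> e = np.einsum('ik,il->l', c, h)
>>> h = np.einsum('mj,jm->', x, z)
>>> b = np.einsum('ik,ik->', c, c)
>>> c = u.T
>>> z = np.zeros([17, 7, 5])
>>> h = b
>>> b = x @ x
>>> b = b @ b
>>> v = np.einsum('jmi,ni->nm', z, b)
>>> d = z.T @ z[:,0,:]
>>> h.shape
()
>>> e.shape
(7,)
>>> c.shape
(19,)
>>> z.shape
(17, 7, 5)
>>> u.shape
(19,)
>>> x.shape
(5, 5)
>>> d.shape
(5, 7, 5)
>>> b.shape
(5, 5)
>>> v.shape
(5, 7)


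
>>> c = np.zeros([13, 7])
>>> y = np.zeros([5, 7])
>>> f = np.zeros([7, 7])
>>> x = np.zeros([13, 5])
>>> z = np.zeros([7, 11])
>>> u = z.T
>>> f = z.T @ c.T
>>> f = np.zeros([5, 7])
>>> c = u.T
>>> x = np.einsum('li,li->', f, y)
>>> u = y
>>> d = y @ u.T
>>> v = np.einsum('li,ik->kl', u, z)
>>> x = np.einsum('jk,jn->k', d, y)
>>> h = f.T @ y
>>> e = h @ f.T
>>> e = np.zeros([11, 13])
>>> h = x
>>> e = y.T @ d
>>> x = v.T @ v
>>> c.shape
(7, 11)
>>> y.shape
(5, 7)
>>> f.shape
(5, 7)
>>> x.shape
(5, 5)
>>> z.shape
(7, 11)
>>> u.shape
(5, 7)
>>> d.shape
(5, 5)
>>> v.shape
(11, 5)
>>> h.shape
(5,)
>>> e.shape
(7, 5)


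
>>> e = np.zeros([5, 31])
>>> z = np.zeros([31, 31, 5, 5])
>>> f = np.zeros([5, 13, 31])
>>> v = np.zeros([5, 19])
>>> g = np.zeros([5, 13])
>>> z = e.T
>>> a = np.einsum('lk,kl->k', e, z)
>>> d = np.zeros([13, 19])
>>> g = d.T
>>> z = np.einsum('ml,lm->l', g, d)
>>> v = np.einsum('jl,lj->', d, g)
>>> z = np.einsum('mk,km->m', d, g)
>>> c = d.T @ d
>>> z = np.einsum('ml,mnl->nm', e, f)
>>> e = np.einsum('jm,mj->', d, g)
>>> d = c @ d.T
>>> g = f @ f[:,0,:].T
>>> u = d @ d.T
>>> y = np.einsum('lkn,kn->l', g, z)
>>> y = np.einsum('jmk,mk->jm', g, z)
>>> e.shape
()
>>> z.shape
(13, 5)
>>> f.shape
(5, 13, 31)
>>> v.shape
()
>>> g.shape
(5, 13, 5)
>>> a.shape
(31,)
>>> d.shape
(19, 13)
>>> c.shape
(19, 19)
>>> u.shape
(19, 19)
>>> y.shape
(5, 13)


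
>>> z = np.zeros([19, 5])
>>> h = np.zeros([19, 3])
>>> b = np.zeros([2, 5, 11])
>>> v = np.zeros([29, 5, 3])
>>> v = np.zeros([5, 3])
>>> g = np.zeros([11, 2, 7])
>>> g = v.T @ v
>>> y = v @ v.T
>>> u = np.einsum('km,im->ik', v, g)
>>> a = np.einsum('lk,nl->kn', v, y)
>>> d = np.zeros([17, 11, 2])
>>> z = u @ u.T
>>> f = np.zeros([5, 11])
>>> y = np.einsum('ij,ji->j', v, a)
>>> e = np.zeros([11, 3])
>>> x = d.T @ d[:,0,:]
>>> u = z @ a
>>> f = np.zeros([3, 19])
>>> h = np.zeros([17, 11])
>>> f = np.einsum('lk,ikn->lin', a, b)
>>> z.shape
(3, 3)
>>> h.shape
(17, 11)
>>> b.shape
(2, 5, 11)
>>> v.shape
(5, 3)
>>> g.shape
(3, 3)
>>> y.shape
(3,)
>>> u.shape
(3, 5)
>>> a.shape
(3, 5)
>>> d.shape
(17, 11, 2)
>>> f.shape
(3, 2, 11)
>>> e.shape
(11, 3)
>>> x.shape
(2, 11, 2)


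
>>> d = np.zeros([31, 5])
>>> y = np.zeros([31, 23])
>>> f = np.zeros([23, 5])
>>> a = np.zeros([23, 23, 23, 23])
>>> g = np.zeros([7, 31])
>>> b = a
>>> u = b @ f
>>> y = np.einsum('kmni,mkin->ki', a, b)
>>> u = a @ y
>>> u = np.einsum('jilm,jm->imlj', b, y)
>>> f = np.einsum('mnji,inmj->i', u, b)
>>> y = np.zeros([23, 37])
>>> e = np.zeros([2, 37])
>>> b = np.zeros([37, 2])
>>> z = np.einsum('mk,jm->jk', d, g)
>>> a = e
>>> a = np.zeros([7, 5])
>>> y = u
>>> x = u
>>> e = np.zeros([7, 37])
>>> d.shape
(31, 5)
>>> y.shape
(23, 23, 23, 23)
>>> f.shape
(23,)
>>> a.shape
(7, 5)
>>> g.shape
(7, 31)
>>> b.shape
(37, 2)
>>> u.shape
(23, 23, 23, 23)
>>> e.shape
(7, 37)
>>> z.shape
(7, 5)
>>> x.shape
(23, 23, 23, 23)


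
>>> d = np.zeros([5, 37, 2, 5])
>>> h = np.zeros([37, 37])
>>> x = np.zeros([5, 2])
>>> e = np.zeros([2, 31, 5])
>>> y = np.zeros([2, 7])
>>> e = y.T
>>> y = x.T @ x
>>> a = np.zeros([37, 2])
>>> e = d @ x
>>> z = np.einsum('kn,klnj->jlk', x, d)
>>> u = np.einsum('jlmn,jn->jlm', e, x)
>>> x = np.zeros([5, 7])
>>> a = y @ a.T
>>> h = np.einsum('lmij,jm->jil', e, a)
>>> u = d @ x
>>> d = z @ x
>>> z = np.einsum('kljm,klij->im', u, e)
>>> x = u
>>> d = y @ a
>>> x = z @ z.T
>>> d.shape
(2, 37)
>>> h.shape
(2, 2, 5)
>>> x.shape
(2, 2)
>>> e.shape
(5, 37, 2, 2)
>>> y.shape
(2, 2)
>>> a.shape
(2, 37)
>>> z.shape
(2, 7)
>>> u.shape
(5, 37, 2, 7)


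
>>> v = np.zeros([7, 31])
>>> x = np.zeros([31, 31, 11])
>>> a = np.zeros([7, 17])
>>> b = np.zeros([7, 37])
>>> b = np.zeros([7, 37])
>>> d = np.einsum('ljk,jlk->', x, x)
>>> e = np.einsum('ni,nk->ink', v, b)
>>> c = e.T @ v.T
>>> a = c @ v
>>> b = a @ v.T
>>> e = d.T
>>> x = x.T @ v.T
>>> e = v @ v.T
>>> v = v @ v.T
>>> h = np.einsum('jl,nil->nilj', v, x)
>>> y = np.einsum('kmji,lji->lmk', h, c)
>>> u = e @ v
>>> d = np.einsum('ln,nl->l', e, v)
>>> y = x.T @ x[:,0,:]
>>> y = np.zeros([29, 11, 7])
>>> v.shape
(7, 7)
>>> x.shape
(11, 31, 7)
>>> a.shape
(37, 7, 31)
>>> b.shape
(37, 7, 7)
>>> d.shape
(7,)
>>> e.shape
(7, 7)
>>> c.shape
(37, 7, 7)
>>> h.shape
(11, 31, 7, 7)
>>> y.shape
(29, 11, 7)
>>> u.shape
(7, 7)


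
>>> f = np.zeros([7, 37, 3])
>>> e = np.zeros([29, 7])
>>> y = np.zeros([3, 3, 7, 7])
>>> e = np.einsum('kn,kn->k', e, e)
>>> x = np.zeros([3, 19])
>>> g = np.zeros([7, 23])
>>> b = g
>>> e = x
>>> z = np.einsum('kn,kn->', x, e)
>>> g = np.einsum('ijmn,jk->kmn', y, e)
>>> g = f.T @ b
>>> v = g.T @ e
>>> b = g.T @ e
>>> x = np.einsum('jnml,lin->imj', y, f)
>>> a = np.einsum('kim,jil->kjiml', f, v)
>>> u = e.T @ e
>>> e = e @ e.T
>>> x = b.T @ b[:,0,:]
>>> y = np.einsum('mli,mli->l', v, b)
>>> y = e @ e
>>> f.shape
(7, 37, 3)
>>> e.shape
(3, 3)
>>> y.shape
(3, 3)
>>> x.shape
(19, 37, 19)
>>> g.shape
(3, 37, 23)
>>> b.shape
(23, 37, 19)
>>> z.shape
()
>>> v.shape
(23, 37, 19)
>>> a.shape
(7, 23, 37, 3, 19)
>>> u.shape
(19, 19)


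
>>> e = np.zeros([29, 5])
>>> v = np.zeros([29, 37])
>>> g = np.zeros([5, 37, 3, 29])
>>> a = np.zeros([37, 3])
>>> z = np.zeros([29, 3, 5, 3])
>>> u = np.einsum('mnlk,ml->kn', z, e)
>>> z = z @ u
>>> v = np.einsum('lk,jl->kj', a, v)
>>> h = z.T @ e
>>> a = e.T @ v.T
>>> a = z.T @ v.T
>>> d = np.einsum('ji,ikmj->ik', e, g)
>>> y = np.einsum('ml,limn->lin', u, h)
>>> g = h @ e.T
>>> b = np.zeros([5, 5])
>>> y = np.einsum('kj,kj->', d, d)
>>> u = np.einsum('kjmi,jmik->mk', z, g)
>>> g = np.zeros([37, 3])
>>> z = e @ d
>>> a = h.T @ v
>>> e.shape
(29, 5)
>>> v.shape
(3, 29)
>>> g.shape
(37, 3)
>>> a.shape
(5, 3, 5, 29)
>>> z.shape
(29, 37)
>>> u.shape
(5, 29)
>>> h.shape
(3, 5, 3, 5)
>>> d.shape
(5, 37)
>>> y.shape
()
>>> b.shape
(5, 5)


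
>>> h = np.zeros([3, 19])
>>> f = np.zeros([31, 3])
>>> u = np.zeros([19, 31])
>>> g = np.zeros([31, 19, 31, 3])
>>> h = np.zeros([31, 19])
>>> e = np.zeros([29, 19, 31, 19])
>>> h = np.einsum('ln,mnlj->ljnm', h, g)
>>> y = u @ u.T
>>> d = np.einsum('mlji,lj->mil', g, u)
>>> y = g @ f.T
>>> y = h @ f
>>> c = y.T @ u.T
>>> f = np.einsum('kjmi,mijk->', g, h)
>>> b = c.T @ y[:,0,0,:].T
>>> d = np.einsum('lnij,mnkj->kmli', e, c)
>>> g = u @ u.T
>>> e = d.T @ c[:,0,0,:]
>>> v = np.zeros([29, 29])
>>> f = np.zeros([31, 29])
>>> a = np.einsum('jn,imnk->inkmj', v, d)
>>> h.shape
(31, 3, 19, 31)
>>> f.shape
(31, 29)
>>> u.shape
(19, 31)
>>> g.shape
(19, 19)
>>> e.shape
(31, 29, 3, 19)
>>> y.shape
(31, 3, 19, 3)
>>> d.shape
(3, 3, 29, 31)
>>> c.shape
(3, 19, 3, 19)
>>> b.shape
(19, 3, 19, 31)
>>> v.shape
(29, 29)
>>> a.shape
(3, 29, 31, 3, 29)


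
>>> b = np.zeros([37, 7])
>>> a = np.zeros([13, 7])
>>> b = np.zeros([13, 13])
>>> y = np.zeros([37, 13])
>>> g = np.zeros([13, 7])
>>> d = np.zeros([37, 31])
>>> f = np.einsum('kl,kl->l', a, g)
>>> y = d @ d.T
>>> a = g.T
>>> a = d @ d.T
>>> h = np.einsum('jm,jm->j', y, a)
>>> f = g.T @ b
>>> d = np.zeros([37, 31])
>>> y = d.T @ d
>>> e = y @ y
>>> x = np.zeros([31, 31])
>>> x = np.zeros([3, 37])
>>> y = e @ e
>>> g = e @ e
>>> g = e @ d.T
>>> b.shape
(13, 13)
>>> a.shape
(37, 37)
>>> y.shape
(31, 31)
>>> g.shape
(31, 37)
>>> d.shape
(37, 31)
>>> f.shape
(7, 13)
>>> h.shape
(37,)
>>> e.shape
(31, 31)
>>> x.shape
(3, 37)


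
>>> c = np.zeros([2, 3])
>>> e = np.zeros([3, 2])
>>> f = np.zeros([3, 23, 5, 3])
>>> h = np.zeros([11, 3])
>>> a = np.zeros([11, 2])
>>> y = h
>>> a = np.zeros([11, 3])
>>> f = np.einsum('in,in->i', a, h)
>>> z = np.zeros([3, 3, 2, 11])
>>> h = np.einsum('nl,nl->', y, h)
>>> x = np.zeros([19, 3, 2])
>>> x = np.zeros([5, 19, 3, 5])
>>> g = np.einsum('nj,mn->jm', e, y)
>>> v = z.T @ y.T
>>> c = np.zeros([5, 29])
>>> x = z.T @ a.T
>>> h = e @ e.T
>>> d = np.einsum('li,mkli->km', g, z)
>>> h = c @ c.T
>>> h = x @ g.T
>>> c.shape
(5, 29)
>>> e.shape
(3, 2)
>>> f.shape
(11,)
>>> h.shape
(11, 2, 3, 2)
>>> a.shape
(11, 3)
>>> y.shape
(11, 3)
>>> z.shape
(3, 3, 2, 11)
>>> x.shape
(11, 2, 3, 11)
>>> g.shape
(2, 11)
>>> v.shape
(11, 2, 3, 11)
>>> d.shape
(3, 3)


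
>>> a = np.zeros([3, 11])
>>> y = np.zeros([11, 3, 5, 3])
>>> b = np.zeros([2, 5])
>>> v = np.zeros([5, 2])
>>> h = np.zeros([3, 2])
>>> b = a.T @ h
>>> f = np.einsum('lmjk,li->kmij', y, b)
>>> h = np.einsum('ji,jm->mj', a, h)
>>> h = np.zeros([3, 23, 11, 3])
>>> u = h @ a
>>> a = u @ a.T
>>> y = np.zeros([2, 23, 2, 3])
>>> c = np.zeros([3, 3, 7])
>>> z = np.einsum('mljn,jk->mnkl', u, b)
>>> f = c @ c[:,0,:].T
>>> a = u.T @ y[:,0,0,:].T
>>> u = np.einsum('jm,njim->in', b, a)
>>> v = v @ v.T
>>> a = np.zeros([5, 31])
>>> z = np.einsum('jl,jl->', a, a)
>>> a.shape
(5, 31)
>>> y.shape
(2, 23, 2, 3)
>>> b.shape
(11, 2)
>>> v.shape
(5, 5)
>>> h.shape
(3, 23, 11, 3)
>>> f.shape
(3, 3, 3)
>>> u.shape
(23, 11)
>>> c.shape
(3, 3, 7)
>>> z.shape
()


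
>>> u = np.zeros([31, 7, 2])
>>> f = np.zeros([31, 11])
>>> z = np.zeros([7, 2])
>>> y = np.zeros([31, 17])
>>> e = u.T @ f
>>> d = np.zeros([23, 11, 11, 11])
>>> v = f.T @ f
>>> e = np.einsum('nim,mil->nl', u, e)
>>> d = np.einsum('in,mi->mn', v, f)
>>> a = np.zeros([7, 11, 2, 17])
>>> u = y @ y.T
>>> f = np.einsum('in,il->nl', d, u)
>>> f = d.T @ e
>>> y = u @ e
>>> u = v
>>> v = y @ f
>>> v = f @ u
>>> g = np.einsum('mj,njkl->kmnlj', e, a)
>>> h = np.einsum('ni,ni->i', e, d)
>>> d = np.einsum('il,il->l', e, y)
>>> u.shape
(11, 11)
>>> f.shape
(11, 11)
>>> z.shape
(7, 2)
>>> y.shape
(31, 11)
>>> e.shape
(31, 11)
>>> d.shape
(11,)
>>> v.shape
(11, 11)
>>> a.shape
(7, 11, 2, 17)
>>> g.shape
(2, 31, 7, 17, 11)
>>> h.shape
(11,)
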